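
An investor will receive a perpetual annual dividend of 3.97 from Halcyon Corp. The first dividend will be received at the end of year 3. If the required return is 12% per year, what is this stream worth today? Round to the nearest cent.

Value at end of year 2: C / r = 3.97 / 0.12 = 33.0833
Discount to today: PV = 33.0833 / (1 + 0.12)^2 = 33.0833 / 1.254400 = 26.37

26.37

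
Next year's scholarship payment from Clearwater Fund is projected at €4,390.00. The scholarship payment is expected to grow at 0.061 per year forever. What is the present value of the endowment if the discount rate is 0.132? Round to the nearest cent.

Growing perpetuity: P = D₁ / (r − g) = €4,390.0000 / (0.132 − 0.061) = €61,830.99

€61830.99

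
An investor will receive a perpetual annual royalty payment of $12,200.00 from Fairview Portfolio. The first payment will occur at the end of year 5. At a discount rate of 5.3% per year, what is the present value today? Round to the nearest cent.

Value at end of year 4: C / r = $12,200.00 / 0.053 = $230,188.6792
Discount to today: PV = $230,188.6792 / (1 + 0.053)^4 = $230,188.6792 / 1.229457 = $187,227.86

$187227.86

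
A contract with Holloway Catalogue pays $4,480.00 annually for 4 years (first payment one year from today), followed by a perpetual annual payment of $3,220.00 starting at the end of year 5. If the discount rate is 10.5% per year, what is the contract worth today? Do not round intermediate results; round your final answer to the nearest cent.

PV of 4-year annuity: $4,480.00 × [1 − (1+0.105)^−4] / 0.105 = 14048.64535
Perpetuity value at year 4: $3,220.00 / 0.105 = 30666.66667
PV of perpetuity: 30666.66667 / (1+0.105)^4 = 20569.20282
Total PV = 14048.64535 + 20569.20282 = 34617.84817

$34617.85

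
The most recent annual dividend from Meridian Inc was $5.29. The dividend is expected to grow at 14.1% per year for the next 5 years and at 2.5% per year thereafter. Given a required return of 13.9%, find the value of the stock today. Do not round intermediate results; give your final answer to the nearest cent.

D_1 = 6.03589
D_2 = 6.88695
D_3 = 7.85801
D_4 = 8.96599
D_5 = 10.23019
Terminal value at year 5: TV = D_5×(1+g_2)/(r−g_2) = 10.48595/0.114 = 91.98201
P_0 = D_1/(1+r)^1 + D_2/(1+r)^2 + D_3/(1+r)^3 + D_4/(1+r)^4 + D_5/(1+r)^5 + TV/(1+r)^5
    = 5.29929 + 5.30859 + 5.31792 + 5.32725 + 5.33661 + 47.98266 = 74.57232

$74.57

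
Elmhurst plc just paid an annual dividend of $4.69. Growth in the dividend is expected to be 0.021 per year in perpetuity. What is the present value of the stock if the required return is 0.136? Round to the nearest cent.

$41.64

D₁ = D₀ × (1 + g) = $4.69 × 1.021 = $4.7885
Growing perpetuity: P = D₁ / (r − g) = $4.7885 / (0.136 − 0.021) = $41.64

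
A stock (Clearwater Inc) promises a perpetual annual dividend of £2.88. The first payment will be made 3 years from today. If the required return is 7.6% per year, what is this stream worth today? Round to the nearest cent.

£32.73

Value at end of year 2: C / r = £2.88 / 0.076 = £37.8947
Discount to today: PV = £37.8947 / (1 + 0.076)^2 = £37.8947 / 1.157776 = £32.73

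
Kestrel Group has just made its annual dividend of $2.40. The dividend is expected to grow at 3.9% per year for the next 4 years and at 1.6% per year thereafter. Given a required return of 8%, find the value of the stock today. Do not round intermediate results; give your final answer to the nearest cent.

$41.36

D_1 = 2.49360
D_2 = 2.59085
D_3 = 2.69189
D_4 = 2.79688
Terminal value at year 4: TV = D_4×(1+g_2)/(r−g_2) = 2.84163/0.064 = 44.40043
P_0 = D_1/(1+r)^1 + D_2/(1+r)^2 + D_3/(1+r)^3 + D_4/(1+r)^4 + TV/(1+r)^4
    = 2.30889 + 2.22124 + 2.13691 + 2.05579 + 32.63564 = 41.35847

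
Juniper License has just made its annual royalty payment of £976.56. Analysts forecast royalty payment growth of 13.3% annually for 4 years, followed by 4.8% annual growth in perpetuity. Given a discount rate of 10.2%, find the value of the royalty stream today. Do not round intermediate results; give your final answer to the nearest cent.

£25365.56

D_1 = 1106.44248
D_2 = 1253.59933
D_3 = 1420.32804
D_4 = 1609.23167
Terminal value at year 4: TV = D_4×(1+g_2)/(r−g_2) = 1686.47479/0.054 = 31231.01463
P_0 = D_1/(1+r)^1 + D_2/(1+r)^2 + D_3/(1+r)^3 + D_4/(1+r)^4 + TV/(1+r)^4
    = 1004.03129 + 1032.27536 + 1061.31396 + 1091.16944 + 21176.76980 = 25365.55985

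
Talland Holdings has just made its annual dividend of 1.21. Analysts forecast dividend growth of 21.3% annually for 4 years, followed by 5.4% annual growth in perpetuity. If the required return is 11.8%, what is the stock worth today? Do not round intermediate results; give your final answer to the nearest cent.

33.57

D_1 = 1.46773
D_2 = 1.78036
D_3 = 2.15957
D_4 = 2.61956
Terminal value at year 4: TV = D_4×(1+g_2)/(r−g_2) = 2.76102/0.064 = 43.14090
P_0 = D_1/(1+r)^1 + D_2/(1+r)^2 + D_3/(1+r)^3 + D_4/(1+r)^4 + TV/(1+r)^4
    = 1.31282 + 1.42437 + 1.54541 + 1.67672 + 27.61353 = 33.57285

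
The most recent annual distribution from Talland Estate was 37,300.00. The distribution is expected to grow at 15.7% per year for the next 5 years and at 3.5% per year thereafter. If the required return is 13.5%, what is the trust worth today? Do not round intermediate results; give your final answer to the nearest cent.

622578.18

D_1 = 43156.10000
D_2 = 49931.60770
D_3 = 57770.87011
D_4 = 66840.89672
D_5 = 77334.91750
Terminal value at year 5: TV = D_5×(1+g_2)/(r−g_2) = 80041.63961/0.1 = 800416.39613
P_0 = D_1/(1+r)^1 + D_2/(1+r)^2 + D_3/(1+r)^3 + D_4/(1+r)^4 + D_5/(1+r)^5 + TV/(1+r)^5
    = 38022.99559 + 38760.00520 + 39511.30046 + 40277.15826 + 41057.86089 + 424948.86020 = 622578.18061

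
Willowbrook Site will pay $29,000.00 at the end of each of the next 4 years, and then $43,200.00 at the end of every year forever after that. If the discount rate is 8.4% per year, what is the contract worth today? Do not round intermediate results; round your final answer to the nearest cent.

PV of 4-year annuity: $29,000.00 × [1 − (1+0.084)^−4] / 0.084 = 95202.64768
Perpetuity value at year 4: $43,200.00 / 0.084 = 514285.71429
PV of perpetuity: 514285.71429 / (1+0.084)^4 = 372466.59775
Total PV = 95202.64768 + 372466.59775 = 467669.24542

$467669.25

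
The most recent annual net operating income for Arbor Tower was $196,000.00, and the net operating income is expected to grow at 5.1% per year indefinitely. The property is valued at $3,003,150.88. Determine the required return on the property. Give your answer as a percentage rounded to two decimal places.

11.96%

D₁ = $196,000.00 × 1.051 = $205,996.0000
P = D₁/(r − g) ⇒ r = D₁/P + g = $205,996.0000/$3,003,150.88 + 0.051 = 0.068593 + 0.051 = 0.119593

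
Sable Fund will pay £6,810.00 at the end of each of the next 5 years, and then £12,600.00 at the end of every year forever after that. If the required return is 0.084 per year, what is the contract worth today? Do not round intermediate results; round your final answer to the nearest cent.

£127123.89

PV of 5-year annuity: £6,810.00 × [1 − (1+0.084)^−5] / 0.084 = 26906.09590
Perpetuity value at year 5: £12,600.00 / 0.084 = 150000.00000
PV of perpetuity: 150000.00000 / (1+0.084)^5 = 100217.79613
Total PV = 26906.09590 + 100217.79613 = 127123.89203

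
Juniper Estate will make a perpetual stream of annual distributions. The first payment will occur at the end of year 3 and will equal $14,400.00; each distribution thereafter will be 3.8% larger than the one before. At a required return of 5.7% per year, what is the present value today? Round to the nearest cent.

Value at end of year 2: C₁ / (r − g) = $14,400.00 / (0.057 − 0.038) = $757,894.7368
Discount to today: PV = $757,894.7368 / (1 + 0.057)^2 = $757,894.7368 / 1.117249 = $678,357.95

$678357.95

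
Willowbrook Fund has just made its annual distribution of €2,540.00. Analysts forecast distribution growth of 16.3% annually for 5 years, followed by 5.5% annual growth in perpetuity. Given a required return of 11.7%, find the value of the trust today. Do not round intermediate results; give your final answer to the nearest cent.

€67242.24

D_1 = 2954.02000
D_2 = 3435.52526
D_3 = 3995.51588
D_4 = 4646.78497
D_5 = 5404.21091
Terminal value at year 5: TV = D_5×(1+g_2)/(r−g_2) = 5701.44252/0.062 = 91958.75024
P_0 = D_1/(1+r)^1 + D_2/(1+r)^2 + D_3/(1+r)^3 + D_4/(1+r)^4 + D_5/(1+r)^5 + TV/(1+r)^5
    = 2644.60161 + 2753.51090 + 2866.90526 + 2984.96940 + 3107.89562 + 52884.35292 = 67242.23571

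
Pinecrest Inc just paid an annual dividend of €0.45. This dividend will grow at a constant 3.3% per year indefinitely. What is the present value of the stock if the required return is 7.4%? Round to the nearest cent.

D₁ = D₀ × (1 + g) = €0.45 × 1.033 = €0.4649
Growing perpetuity: P = D₁ / (r − g) = €0.4649 / (0.074 − 0.033) = €11.34

€11.34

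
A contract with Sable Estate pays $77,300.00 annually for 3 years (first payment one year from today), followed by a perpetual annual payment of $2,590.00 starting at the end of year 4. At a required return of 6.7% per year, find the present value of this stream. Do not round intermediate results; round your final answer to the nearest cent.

$235798.99

PV of 3-year annuity: $77,300.00 × [1 − (1+0.067)^−3] / 0.067 = 203976.68365
Perpetuity value at year 3: $2,590.00 / 0.067 = 38656.71642
PV of perpetuity: 38656.71642 / (1+0.067)^3 = 31822.31007
Total PV = 203976.68365 + 31822.31007 = 235798.99372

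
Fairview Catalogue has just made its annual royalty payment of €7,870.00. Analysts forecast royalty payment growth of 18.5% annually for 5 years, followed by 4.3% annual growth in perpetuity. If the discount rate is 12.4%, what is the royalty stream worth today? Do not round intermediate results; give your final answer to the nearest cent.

€178227.43

D_1 = 9325.95000
D_2 = 11051.25075
D_3 = 13095.73214
D_4 = 15518.44258
D_5 = 18389.35446
Terminal value at year 5: TV = D_5×(1+g_2)/(r−g_2) = 19180.09670/0.081 = 236791.31734
P_0 = D_1/(1+r)^1 + D_2/(1+r)^2 + D_3/(1+r)^3 + D_4/(1+r)^4 + D_5/(1+r)^5 + TV/(1+r)^5
    = 8297.10854 + 8747.39646 + 9222.12171 + 9722.61052 + 10250.26110 + 131987.92991 = 178227.42824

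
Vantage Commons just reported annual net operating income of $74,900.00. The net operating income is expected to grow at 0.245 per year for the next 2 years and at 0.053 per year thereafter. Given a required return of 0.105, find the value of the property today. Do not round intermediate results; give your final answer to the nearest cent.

D_1 = 93250.50000
D_2 = 116096.87250
Terminal value at year 2: TV = D_2×(1+g_2)/(r−g_2) = 122250.00674/0.052 = 2350961.66812
P_0 = D_1/(1+r)^1 + D_2/(1+r)^2 + TV/(1+r)^2
    = 84389.59276 + 95081.48687 + 1925400.10903 = 2104871.18865

$2104871.19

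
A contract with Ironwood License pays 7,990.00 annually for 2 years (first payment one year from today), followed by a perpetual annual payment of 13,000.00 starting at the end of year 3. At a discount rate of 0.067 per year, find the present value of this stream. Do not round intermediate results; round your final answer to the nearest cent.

184933.87

PV of 2-year annuity: 7,990.00 × [1 − (1+0.067)^−2] / 0.067 = 14506.35887
Perpetuity value at year 2: 13,000.00 / 0.067 = 194029.85075
PV of perpetuity: 194029.85075 / (1+0.067)^2 = 170427.51467
Total PV = 14506.35887 + 170427.51467 = 184933.87353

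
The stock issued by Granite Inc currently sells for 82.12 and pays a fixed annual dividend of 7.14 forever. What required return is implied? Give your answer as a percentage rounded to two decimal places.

8.69%

P = C/r ⇒ r = C/P = 7.14/82.12 = 0.086946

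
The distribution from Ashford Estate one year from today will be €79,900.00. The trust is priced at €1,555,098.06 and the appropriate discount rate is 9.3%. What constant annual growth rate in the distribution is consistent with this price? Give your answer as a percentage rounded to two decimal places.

4.16%

P = D₁/(r−g) ⇒ g = r − D₁/P = 0.093 − €79,900.00/€1,555,098.06 = 0.041621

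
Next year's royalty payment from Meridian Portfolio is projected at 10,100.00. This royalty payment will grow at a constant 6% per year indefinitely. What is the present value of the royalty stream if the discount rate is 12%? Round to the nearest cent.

168333.33

Growing perpetuity: P = D₁ / (r − g) = 10,100.0000 / (0.12 − 0.06) = 168,333.33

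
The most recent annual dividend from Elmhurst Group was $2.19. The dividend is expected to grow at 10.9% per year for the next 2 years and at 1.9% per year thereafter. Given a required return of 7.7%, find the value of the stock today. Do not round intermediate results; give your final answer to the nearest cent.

$45.37

D_1 = 2.42871
D_2 = 2.69344
Terminal value at year 2: TV = D_2×(1+g_2)/(r−g_2) = 2.74461/0.058 = 47.32094
P_0 = D_1/(1+r)^1 + D_2/(1+r)^2 + TV/(1+r)^2
    = 2.25507 + 2.32207 + 40.79641 = 45.37356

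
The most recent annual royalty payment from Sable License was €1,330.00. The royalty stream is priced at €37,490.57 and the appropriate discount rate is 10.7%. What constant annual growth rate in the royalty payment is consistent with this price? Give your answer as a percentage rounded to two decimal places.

6.91%

P = D₀(1+g)/(r−g) ⇒ P(r−g) = D₀(1+g) ⇒ g(P+D₀) = P·r − D₀
g = (P·r − D₀)/(P + D₀) = (€37,490.57×0.107 − €1,330.00) / (€37,490.57 + €1,330.00) = 0.069074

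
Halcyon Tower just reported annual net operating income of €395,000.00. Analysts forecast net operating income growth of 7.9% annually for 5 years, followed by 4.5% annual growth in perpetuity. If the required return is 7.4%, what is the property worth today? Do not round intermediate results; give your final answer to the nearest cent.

€16570798.29

D_1 = 426205.00000
D_2 = 459875.19500
D_3 = 496205.33541
D_4 = 535405.55690
D_5 = 577702.59590
Terminal value at year 5: TV = D_5×(1+g_2)/(r−g_2) = 603699.21271/0.029 = 20817214.23147
P_0 = D_1/(1+r)^1 + D_2/(1+r)^2 + D_3/(1+r)^3 + D_4/(1+r)^4 + D_5/(1+r)^5 + TV/(1+r)^5
    = 396838.91993 + 398686.40093 + 400542.48287 + 402407.20579 + 404280.60991 + 14568042.66759 = 16570798.28702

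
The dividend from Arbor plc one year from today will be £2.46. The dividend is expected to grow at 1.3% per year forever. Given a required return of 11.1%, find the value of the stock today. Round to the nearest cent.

£25.10

Growing perpetuity: P = D₁ / (r − g) = £2.4600 / (0.111 − 0.013) = £25.10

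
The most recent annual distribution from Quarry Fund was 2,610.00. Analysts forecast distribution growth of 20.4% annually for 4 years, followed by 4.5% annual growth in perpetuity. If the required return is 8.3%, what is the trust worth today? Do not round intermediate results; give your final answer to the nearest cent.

D_1 = 3142.44000
D_2 = 3783.49776
D_3 = 4555.33130
D_4 = 5484.61889
Terminal value at year 4: TV = D_4×(1+g_2)/(r−g_2) = 5731.42674/0.038 = 150827.01944
P_0 = D_1/(1+r)^1 + D_2/(1+r)^2 + D_3/(1+r)^3 + D_4/(1+r)^4 + TV/(1+r)^4
    = 2901.60665 + 3225.79354 + 3586.20076 + 3986.87508 + 109639.06478 = 123339.54081

123339.54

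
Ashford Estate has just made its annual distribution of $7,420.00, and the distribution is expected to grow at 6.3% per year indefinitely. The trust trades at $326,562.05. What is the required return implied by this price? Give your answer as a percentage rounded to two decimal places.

D₁ = $7,420.00 × 1.063 = $7,887.4600
P = D₁/(r − g) ⇒ r = D₁/P + g = $7,887.4600/$326,562.05 + 0.063 = 0.024153 + 0.063 = 0.087153

8.72%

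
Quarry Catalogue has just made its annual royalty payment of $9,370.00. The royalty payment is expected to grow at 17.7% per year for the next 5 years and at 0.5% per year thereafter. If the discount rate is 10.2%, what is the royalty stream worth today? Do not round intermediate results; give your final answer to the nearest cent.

$192259.03

D_1 = 11028.49000
D_2 = 12980.53273
D_3 = 15278.08702
D_4 = 17982.30843
D_5 = 21165.17702
Terminal value at year 5: TV = D_5×(1+g_2)/(r−g_2) = 21271.00290/0.097 = 219288.68972
P_0 = D_1/(1+r)^1 + D_2/(1+r)^2 + D_3/(1+r)^3 + D_4/(1+r)^4 + D_5/(1+r)^5 + TV/(1+r)^5
    = 10007.70417 + 10688.80927 + 11416.26906 + 12193.23837 + 13023.08672 + 134929.91911 = 192259.02671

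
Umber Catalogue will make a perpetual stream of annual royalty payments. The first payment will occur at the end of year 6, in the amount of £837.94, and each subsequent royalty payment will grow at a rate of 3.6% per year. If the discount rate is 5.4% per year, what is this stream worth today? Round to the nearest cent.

£35787.99

Value at end of year 5: C₁ / (r − g) = £837.94 / (0.054 − 0.036) = £46,552.2222
Discount to today: PV = £46,552.2222 / (1 + 0.054)^5 = £46,552.2222 / 1.300778 = £35,787.99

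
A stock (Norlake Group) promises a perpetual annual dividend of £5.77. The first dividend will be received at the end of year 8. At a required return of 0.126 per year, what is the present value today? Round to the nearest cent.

Value at end of year 7: C / r = £5.77 / 0.126 = £45.7937
Discount to today: PV = £45.7937 / (1 + 0.126)^7 = £45.7937 / 2.294926 = £19.95

£19.95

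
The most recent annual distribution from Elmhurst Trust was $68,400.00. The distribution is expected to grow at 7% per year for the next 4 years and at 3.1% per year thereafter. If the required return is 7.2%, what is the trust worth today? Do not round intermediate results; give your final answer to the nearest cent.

$1979536.00

D_1 = 73188.00000
D_2 = 78311.16000
D_3 = 83792.94120
D_4 = 89658.44708
Terminal value at year 4: TV = D_4×(1+g_2)/(r−g_2) = 92437.85894/0.041 = 2254581.92545
P_0 = D_1/(1+r)^1 + D_2/(1+r)^2 + D_3/(1+r)^3 + D_4/(1+r)^4 + TV/(1+r)^4
    = 68272.38806 + 68145.01420 + 68017.87798 + 67890.97895 + 1707209.73908 = 1979535.99828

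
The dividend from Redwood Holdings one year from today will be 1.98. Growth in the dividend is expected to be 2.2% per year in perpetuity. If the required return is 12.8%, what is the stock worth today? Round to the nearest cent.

18.68

Growing perpetuity: P = D₁ / (r − g) = 1.9800 / (0.128 − 0.022) = 18.68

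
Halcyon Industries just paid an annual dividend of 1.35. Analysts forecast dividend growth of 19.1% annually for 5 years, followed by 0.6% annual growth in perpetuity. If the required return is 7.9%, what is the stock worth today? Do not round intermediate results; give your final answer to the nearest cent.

39.65

D_1 = 1.60785
D_2 = 1.91495
D_3 = 2.28070
D_4 = 2.71632
D_5 = 3.23514
Terminal value at year 5: TV = D_5×(1+g_2)/(r−g_2) = 3.25455/0.073 = 44.58284
P_0 = D_1/(1+r)^1 + D_2/(1+r)^2 + D_3/(1+r)^3 + D_4/(1+r)^4 + D_5/(1+r)^5 + TV/(1+r)^5
    = 1.49013 + 1.64480 + 1.81554 + 2.00399 + 2.21200 + 30.48319 = 39.64965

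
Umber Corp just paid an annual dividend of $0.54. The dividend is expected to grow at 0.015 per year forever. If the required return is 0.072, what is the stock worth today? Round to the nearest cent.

$9.62

D₁ = D₀ × (1 + g) = $0.54 × 1.015 = $0.5481
Growing perpetuity: P = D₁ / (r − g) = $0.5481 / (0.072 − 0.015) = $9.62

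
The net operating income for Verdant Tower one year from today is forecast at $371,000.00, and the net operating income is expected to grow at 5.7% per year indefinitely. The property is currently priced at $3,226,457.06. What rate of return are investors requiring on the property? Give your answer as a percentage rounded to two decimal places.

P = D₁/(r − g) ⇒ r = D₁/P + g = $371,000.0000/$3,226,457.06 + 0.057 = 0.114987 + 0.057 = 0.171987

17.20%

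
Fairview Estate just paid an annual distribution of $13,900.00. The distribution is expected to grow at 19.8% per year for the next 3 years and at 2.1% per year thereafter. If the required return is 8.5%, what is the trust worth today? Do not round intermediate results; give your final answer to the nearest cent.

$349502.94

D_1 = 16652.20000
D_2 = 19949.33560
D_3 = 23899.30405
Terminal value at year 3: TV = D_3×(1+g_2)/(r−g_2) = 24401.18943/0.064 = 381268.58490
P_0 = D_1/(1+r)^1 + D_2/(1+r)^2 + D_3/(1+r)^3 + TV/(1+r)^3
    = 15347.64977 + 16946.06859 + 18710.95869 + 298498.26280 = 349502.93985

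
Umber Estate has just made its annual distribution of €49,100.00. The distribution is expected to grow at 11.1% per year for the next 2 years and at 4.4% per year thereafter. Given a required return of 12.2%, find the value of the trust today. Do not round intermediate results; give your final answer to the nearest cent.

€741122.41

D_1 = 54550.10000
D_2 = 60605.16110
Terminal value at year 2: TV = D_2×(1+g_2)/(r−g_2) = 63271.78819/0.078 = 811176.77165
P_0 = D_1/(1+r)^1 + D_2/(1+r)^2 + TV/(1+r)^2
    = 48618.62745 + 48141.97424 + 644361.80907 = 741122.41076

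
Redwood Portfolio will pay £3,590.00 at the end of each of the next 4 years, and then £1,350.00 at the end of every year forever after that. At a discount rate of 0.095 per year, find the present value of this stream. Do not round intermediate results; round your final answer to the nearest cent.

PV of 4-year annuity: £3,590.00 × [1 − (1+0.095)^−4] / 0.095 = 11504.08723
Perpetuity value at year 4: £1,350.00 / 0.095 = 14210.52632
PV of perpetuity: 14210.52632 / (1+0.095)^4 = 9884.47680
Total PV = 11504.08723 + 9884.47680 = 21388.56403

£21388.56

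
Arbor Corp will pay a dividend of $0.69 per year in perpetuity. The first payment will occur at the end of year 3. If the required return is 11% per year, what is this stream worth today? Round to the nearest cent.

Value at end of year 2: C / r = $0.69 / 0.11 = $6.2727
Discount to today: PV = $6.2727 / (1 + 0.11)^2 = $6.2727 / 1.232100 = $5.09

$5.09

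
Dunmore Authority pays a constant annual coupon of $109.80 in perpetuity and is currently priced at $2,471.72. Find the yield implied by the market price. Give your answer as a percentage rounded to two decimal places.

P = C/r ⇒ r = C/P = $109.80/$2,471.72 = 0.044423

4.44%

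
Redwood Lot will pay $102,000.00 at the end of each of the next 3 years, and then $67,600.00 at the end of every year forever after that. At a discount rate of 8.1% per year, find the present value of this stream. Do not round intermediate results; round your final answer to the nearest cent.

$923060.32

PV of 3-year annuity: $102,000.00 × [1 − (1+0.081)^−3] / 0.081 = 262390.30464
Perpetuity value at year 3: $67,600.00 / 0.081 = 834567.90123
PV of perpetuity: 834567.90123 / (1+0.081)^3 = 660670.01306
Total PV = 262390.30464 + 660670.01306 = 923060.31770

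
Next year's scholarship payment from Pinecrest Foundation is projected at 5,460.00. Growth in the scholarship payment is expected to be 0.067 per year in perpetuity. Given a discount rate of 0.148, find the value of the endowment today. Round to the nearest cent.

Growing perpetuity: P = D₁ / (r − g) = 5,460.0000 / (0.148 − 0.067) = 67,407.41

67407.41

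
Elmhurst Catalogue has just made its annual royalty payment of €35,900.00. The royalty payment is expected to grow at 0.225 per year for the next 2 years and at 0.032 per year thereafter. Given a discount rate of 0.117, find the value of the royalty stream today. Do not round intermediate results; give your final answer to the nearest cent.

D_1 = 43977.50000
D_2 = 53872.43750
Terminal value at year 2: TV = D_2×(1+g_2)/(r−g_2) = 55596.35550/0.085 = 654074.77059
P_0 = D_1/(1+r)^1 + D_2/(1+r)^2 + TV/(1+r)^2
    = 39371.08326 + 43177.77707 + 524229.01107 = 606777.87140

€606777.87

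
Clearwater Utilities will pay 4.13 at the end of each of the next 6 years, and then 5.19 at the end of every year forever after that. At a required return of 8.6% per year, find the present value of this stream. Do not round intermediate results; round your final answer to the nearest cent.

55.54

PV of 6-year annuity: 4.13 × [1 − (1+0.086)^−6] / 0.086 = 18.74989
Perpetuity value at year 6: 5.19 / 0.086 = 60.34884
PV of perpetuity: 60.34884 / (1+0.086)^6 = 36.78663
Total PV = 18.74989 + 36.78663 = 55.53652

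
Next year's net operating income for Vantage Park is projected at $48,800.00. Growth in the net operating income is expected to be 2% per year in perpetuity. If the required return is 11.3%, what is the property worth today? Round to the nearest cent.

Growing perpetuity: P = D₁ / (r − g) = $48,800.0000 / (0.113 − 0.02) = $524,731.18

$524731.18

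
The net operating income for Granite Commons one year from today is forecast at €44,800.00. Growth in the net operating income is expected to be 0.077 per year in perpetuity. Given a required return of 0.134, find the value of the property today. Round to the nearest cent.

€785964.91

Growing perpetuity: P = D₁ / (r − g) = €44,800.0000 / (0.134 − 0.077) = €785,964.91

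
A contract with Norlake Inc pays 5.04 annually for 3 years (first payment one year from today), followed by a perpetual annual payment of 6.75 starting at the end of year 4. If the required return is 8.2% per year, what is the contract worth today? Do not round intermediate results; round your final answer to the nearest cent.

77.93

PV of 3-year annuity: 5.04 × [1 − (1+0.082)^−3] / 0.082 = 12.94184
Perpetuity value at year 3: 6.75 / 0.082 = 82.31707
PV of perpetuity: 82.31707 / (1+0.082)^3 = 64.98425
Total PV = 12.94184 + 64.98425 = 77.92609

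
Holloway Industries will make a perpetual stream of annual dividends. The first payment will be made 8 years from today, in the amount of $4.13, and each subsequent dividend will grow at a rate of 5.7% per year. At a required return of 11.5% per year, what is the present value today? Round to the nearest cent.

Value at end of year 7: C₁ / (r − g) = $4.13 / (0.115 − 0.057) = $71.2069
Discount to today: PV = $71.2069 / (1 + 0.115)^7 = $71.2069 / 2.142516 = $33.24

$33.24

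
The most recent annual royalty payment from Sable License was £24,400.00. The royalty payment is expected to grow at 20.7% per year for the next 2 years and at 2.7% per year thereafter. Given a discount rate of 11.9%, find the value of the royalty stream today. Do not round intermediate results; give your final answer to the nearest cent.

£371610.81

D_1 = 29450.80000
D_2 = 35547.11560
Terminal value at year 2: TV = D_2×(1+g_2)/(r−g_2) = 36506.88772/0.092 = 396813.99697
P_0 = D_1/(1+r)^1 + D_2/(1+r)^2 + TV/(1+r)^2
    = 26318.85612 + 28388.61424 + 316903.33509 = 371610.80546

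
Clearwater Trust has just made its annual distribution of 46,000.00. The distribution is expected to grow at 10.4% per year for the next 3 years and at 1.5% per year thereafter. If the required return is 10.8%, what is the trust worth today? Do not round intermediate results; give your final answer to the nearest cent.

633631.33

D_1 = 50784.00000
D_2 = 56065.53600
D_3 = 61896.35174
Terminal value at year 3: TV = D_3×(1+g_2)/(r−g_2) = 62824.79702/0.093 = 675535.45183
P_0 = D_1/(1+r)^1 + D_2/(1+r)^2 + D_3/(1+r)^3 + TV/(1+r)^3
    = 45833.93502 + 45668.46955 + 45503.60143 + 496625.32741 = 633631.33340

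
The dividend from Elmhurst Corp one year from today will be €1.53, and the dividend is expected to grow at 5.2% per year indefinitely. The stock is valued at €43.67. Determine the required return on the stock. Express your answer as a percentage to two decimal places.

8.70%

P = D₁/(r − g) ⇒ r = D₁/P + g = €1.5300/€43.67 + 0.052 = 0.035035 + 0.052 = 0.087035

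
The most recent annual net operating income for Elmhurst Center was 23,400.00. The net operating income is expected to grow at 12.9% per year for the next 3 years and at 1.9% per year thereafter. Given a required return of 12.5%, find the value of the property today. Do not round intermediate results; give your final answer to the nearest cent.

298057.44

D_1 = 26418.60000
D_2 = 29826.59940
D_3 = 33674.23072
Terminal value at year 3: TV = D_3×(1+g_2)/(r−g_2) = 34314.04111/0.106 = 323717.36893
P_0 = D_1/(1+r)^1 + D_2/(1+r)^2 + D_3/(1+r)^3 + TV/(1+r)^3
    = 23483.20000 + 23566.69582 + 23650.48852 + 227357.05472 = 298057.43906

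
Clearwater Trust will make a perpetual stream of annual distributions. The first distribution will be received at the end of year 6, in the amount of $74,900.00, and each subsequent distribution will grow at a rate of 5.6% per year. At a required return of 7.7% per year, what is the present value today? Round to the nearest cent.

Value at end of year 5: C₁ / (r − g) = $74,900.00 / (0.077 − 0.056) = $3,566,666.6667
Discount to today: PV = $3,566,666.6667 / (1 + 0.077)^5 = $3,566,666.6667 / 1.449034 = $2,461,410.26

$2461410.26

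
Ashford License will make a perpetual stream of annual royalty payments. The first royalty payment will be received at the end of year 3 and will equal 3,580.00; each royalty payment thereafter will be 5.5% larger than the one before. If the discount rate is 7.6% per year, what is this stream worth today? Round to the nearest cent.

Value at end of year 2: C₁ / (r − g) = 3,580.00 / (0.076 − 0.055) = 170,476.1905
Discount to today: PV = 170,476.1905 / (1 + 0.076)^2 = 170,476.1905 / 1.157776 = 147,244.54

147244.54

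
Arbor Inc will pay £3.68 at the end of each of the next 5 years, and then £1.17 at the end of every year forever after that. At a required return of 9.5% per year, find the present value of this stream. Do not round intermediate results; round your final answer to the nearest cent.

£21.95

PV of 5-year annuity: £3.68 × [1 − (1+0.095)^−5] / 0.095 = 14.13013
Perpetuity value at year 5: £1.17 / 0.095 = 12.31579
PV of perpetuity: 12.31579 / (1+0.095)^5 = 7.82333
Total PV = 14.13013 + 7.82333 = 21.95346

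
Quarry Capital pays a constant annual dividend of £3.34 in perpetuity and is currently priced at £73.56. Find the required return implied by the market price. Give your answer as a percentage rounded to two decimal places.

4.54%

P = C/r ⇒ r = C/P = £3.34/£73.56 = 0.045405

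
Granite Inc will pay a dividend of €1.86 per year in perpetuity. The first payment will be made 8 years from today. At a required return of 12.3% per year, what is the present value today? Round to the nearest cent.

€6.71

Value at end of year 7: C / r = €1.86 / 0.123 = €15.1220
Discount to today: PV = €15.1220 / (1 + 0.123)^7 = €15.1220 / 2.252466 = €6.71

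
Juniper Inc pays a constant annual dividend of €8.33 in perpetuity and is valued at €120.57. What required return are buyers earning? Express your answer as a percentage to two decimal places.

P = C/r ⇒ r = C/P = €8.33/€120.57 = 0.069088

6.91%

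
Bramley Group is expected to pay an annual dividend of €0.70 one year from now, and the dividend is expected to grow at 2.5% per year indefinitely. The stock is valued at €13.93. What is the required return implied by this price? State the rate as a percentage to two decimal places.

7.53%

P = D₁/(r − g) ⇒ r = D₁/P + g = €0.7000/€13.93 + 0.025 = 0.050251 + 0.025 = 0.075251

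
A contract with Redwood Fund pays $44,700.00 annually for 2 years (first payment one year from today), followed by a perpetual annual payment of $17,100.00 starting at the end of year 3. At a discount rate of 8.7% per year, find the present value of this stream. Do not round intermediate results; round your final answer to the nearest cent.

PV of 2-year annuity: $44,700.00 × [1 − (1+0.087)^−2] / 0.087 = 78953.40856
Perpetuity value at year 2: $17,100.00 / 0.087 = 196551.72414
PV of perpetuity: 196551.72414 / (1+0.087)^2 = 166348.07120
Total PV = 78953.40856 + 166348.07120 = 245301.47976

$245301.48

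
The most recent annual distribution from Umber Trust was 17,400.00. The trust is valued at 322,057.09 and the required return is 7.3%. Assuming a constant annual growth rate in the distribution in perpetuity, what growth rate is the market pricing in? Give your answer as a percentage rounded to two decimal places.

P = D₀(1+g)/(r−g) ⇒ P(r−g) = D₀(1+g) ⇒ g(P+D₀) = P·r − D₀
g = (P·r − D₀)/(P + D₀) = (322,057.09×0.073 − 17,400.00) / (322,057.09 + 17,400.00) = 0.018000

1.80%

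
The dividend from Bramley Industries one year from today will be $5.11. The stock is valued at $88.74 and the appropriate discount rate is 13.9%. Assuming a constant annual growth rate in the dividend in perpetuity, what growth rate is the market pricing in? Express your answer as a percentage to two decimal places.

P = D₁/(r−g) ⇒ g = r − D₁/P = 0.139 − $5.11/$88.74 = 0.081416

8.14%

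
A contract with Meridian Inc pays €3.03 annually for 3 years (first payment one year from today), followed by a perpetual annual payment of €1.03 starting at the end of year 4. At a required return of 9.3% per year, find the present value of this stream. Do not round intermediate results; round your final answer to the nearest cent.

PV of 3-year annuity: €3.03 × [1 − (1+0.093)^−3] / 0.093 = 7.62900
Perpetuity value at year 3: €1.03 / 0.093 = 11.07527
PV of perpetuity: 11.07527 / (1+0.093)^3 = 8.48191
Total PV = 7.62900 + 8.48191 = 16.11091

€16.11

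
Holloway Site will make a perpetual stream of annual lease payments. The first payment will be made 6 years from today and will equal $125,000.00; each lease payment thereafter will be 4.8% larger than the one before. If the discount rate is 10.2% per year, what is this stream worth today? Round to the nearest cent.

Value at end of year 5: C₁ / (r − g) = $125,000.00 / (0.102 − 0.048) = $2,314,814.8148
Discount to today: PV = $2,314,814.8148 / (1 + 0.102)^5 = $2,314,814.8148 / 1.625204 = $1,424,322.32

$1424322.32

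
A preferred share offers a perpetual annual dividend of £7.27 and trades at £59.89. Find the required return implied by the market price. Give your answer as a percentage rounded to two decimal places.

12.14%

P = C/r ⇒ r = C/P = £7.27/£59.89 = 0.121389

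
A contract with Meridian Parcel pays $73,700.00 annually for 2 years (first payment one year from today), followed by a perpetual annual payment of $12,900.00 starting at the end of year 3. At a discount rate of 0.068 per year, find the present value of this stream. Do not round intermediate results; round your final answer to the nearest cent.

PV of 2-year annuity: $73,700.00 × [1 − (1+0.068)^−2] / 0.068 = 133621.24591
Perpetuity value at year 2: $12,900.00 / 0.068 = 189705.88235
PV of perpetuity: 189705.88235 / (1+0.068)^2 = 166317.63171
Total PV = 133621.24591 + 166317.63171 = 299938.87763

$299938.88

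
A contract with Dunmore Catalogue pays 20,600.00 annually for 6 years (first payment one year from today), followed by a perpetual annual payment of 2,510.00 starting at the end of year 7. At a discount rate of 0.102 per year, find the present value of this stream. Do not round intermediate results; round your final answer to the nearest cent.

PV of 6-year annuity: 20,600.00 × [1 − (1+0.102)^−6] / 0.102 = 89194.96452
Perpetuity value at year 6: 2,510.00 / 0.102 = 24607.84314
PV of perpetuity: 24607.84314 / (1+0.102)^6 = 13739.91299
Total PV = 89194.96452 + 13739.91299 = 102934.87752

102934.88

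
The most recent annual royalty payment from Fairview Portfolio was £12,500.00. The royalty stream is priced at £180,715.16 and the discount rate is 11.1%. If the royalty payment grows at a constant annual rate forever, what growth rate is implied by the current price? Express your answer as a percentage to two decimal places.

P = D₀(1+g)/(r−g) ⇒ P(r−g) = D₀(1+g) ⇒ g(P+D₀) = P·r − D₀
g = (P·r − D₀)/(P + D₀) = (£180,715.16×0.111 − £12,500.00) / (£180,715.16 + £12,500.00) = 0.039124

3.91%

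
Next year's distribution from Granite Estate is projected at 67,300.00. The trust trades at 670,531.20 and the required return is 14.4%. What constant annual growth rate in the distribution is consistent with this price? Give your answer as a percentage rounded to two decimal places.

4.36%

P = D₁/(r−g) ⇒ g = r − D₁/P = 0.144 − 67,300.00/670,531.20 = 0.043632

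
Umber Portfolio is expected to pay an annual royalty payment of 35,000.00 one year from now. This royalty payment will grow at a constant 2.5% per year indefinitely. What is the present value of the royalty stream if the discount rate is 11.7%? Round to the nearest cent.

Growing perpetuity: P = D₁ / (r − g) = 35,000.0000 / (0.117 − 0.025) = 380,434.78

380434.78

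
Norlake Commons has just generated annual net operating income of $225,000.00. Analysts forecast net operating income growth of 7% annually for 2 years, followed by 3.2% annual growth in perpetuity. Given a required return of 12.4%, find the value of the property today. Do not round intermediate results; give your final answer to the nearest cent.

$2705317.77

D_1 = 240750.00000
D_2 = 257602.50000
Terminal value at year 2: TV = D_2×(1+g_2)/(r−g_2) = 265845.78000/0.092 = 2889628.04348
P_0 = D_1/(1+r)^1 + D_2/(1+r)^2 + TV/(1+r)^2
    = 214190.39146 + 203900.10575 + 2287227.27318 = 2705317.77039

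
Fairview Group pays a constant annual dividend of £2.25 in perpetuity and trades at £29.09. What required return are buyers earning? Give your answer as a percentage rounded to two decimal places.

7.73%

P = C/r ⇒ r = C/P = £2.25/£29.09 = 0.077346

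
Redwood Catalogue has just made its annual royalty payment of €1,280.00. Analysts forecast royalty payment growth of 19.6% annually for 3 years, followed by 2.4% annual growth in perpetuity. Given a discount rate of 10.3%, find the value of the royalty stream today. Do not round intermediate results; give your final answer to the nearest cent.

€25676.63

D_1 = 1530.88000
D_2 = 1830.93248
D_3 = 2189.79525
Terminal value at year 3: TV = D_3×(1+g_2)/(r−g_2) = 2242.35033/0.079 = 28384.18142
P_0 = D_1/(1+r)^1 + D_2/(1+r)^2 + D_3/(1+r)^3 + TV/(1+r)^3
    = 1387.92384 + 1504.94734 + 1631.83773 + 21151.92202 = 25676.63094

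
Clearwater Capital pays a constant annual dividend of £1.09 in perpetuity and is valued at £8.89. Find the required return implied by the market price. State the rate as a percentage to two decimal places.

P = C/r ⇒ r = C/P = £1.09/£8.89 = 0.122610

12.26%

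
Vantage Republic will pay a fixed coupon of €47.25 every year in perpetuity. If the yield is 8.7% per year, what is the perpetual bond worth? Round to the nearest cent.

Level perpetuity: PV = C / r = €47.25 / 0.087 = €543.10

€543.10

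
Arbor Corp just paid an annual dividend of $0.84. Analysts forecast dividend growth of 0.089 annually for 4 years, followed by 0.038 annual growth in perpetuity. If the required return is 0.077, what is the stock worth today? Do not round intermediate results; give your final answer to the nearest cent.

$26.82

D_1 = 0.91476
D_2 = 0.99617
D_3 = 1.08483
D_4 = 1.18138
Terminal value at year 4: TV = D_4×(1+g_2)/(r−g_2) = 1.22628/0.039 = 31.44297
P_0 = D_1/(1+r)^1 + D_2/(1+r)^2 + D_3/(1+r)^3 + D_4/(1+r)^4 + TV/(1+r)^4
    = 0.84936 + 0.85882 + 0.86839 + 0.87807 + 23.37011 = 26.82475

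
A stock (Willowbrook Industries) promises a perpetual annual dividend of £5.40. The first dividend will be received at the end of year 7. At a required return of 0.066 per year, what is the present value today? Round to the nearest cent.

£55.76

Value at end of year 6: C / r = £5.40 / 0.066 = £81.8182
Discount to today: PV = £81.8182 / (1 + 0.066)^6 = £81.8182 / 1.467382 = £55.76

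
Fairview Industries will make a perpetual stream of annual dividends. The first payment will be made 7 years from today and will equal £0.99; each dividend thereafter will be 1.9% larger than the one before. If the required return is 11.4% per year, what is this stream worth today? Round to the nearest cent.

Value at end of year 6: C₁ / (r − g) = £0.99 / (0.114 − 0.019) = £10.4211
Discount to today: PV = £10.4211 / (1 + 0.114)^6 = £10.4211 / 1.911222 = £5.45

£5.45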